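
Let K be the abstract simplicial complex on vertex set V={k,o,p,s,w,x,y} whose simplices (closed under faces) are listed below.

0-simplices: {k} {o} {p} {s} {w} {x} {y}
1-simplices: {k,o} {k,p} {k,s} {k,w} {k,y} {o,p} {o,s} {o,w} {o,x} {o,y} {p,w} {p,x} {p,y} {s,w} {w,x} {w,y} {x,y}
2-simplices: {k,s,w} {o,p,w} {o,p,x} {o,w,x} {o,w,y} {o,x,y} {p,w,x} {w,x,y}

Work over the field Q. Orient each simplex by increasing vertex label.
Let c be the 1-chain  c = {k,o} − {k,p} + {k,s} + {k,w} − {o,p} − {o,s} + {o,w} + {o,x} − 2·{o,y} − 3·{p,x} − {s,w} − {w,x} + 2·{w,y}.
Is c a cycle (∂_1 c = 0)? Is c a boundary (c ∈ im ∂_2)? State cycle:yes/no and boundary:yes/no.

cycle:no boundary:no

n_0=7 n_1=17 n_2=8  [Q]
∂1: piv[ko,kp,ks,kw,ky,ox] rk=6  ker:op,os,ow,oy,pw,px,py,sw,wx,wy,xy
∂2: piv[ksw,opw,opx,owx,owy,oxy] rk=6  ker:pwx,wxy
∂1c = −2·{k} + 3·{o} + {p} + {s} − 3·{x}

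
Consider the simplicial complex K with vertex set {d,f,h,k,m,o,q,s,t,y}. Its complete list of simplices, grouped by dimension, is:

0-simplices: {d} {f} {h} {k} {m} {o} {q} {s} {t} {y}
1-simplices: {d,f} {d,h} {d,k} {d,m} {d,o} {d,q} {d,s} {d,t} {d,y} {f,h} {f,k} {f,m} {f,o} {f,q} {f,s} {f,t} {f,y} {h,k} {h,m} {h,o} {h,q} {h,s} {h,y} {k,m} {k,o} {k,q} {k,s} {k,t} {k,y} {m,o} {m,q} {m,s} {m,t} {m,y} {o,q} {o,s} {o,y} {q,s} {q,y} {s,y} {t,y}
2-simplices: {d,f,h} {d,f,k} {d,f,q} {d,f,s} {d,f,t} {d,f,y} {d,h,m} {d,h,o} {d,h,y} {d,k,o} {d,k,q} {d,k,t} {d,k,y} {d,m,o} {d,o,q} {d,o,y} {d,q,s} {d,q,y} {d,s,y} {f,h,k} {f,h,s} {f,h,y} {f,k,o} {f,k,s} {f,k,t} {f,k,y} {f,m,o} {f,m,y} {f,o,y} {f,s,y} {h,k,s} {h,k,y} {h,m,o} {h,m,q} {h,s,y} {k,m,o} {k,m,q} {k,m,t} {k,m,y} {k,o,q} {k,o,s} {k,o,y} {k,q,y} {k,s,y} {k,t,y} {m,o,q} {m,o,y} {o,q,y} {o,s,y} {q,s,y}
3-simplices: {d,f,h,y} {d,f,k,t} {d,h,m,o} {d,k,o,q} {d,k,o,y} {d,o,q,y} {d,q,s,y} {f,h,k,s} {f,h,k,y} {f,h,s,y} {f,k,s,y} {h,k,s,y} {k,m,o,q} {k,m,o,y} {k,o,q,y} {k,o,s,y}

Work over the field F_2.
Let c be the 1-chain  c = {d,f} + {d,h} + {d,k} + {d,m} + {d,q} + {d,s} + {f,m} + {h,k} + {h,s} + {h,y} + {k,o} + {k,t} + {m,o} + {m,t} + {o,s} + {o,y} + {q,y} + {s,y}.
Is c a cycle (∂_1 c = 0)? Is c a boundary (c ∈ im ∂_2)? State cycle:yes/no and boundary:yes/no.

cycle:yes boundary:yes

n_0=10 n_1=41 n_2=50 n_3=16  [Z2]
∂1: piv[df,dh,dk,dm,do,dq,ds,dt,dy] rk=9  ker:fh,fk,fm,fo,fq,fs,ft,fy,hk,hm,ho,hq,hs,hy,km,ko,kq,ks,kt,ky,mo,mq,ms,mt,my,oq,os,oy,qs,qy,sy,ty
∂2: piv[dfh,dfk,dfq,dfs,dft,dfy,dhm,dho,dhy,dko,dkq,dkt,dky,dmo,doq,doy,dqs,dqy,dsy,fhk,fhs,fko,fks,fmo,fmy,hmq,kmo,kmq,kmt,kos,kty] rk=31  ker:fhy,fkt,fky,foy,fsy,hks,hky,hmo,hsy,kmy,koq,koy,kqy,ksy,moq,moy,oqy,osy,qsy
∂3: piv[dfhy,dfkt,dhmo,dkoq,dkoy,doqy,dqsy,fhks,fhky,fhsy,fksy,kmoq,kmoy,koqy,kosy] rk=15  ker:hksy
∂1c = 0
c vs im∂2: reduces to 0 ⇒ boundary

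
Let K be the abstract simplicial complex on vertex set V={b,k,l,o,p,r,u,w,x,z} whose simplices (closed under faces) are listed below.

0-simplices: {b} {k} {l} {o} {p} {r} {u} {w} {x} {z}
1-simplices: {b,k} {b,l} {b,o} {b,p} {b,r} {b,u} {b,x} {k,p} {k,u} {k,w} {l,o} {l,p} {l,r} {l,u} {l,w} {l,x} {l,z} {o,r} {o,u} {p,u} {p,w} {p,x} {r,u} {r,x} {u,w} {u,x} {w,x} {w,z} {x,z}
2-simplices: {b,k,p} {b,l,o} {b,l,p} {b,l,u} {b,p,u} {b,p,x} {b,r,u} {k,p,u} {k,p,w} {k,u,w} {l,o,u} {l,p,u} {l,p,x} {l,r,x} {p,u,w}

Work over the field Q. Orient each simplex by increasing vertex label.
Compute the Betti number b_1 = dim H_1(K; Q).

n_0=10 n_1=29 n_2=15  [Q]
∂1: piv[bk,bl,bo,bp,br,bu,bx,kw,lz] rk=9  ker:kp,ku,lo,lp,lr,lu,lw,lx,or,ou,pu,pw,px,ru,rx,uw,ux,wx,wz,xz
∂2: piv[bkp,blo,blp,blu,bpu,bpx,bru,kpu,kpw,kuw,lou,lpx,lrx] rk=13  ker:lpu,puw
b_1=(29−9)−13=7

b_1=7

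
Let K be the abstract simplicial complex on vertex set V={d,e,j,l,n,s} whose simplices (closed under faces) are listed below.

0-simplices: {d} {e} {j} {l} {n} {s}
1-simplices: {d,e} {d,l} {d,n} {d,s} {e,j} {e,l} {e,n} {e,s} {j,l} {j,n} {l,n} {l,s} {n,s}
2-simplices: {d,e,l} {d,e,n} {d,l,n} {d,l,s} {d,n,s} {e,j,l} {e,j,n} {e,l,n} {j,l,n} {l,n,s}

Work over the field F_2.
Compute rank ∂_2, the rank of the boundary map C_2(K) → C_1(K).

rank∂_2=7

n_0=6 n_1=13 n_2=10  [Z2]
∂1: piv[de,dl,dn,ds,ej] rk=5  ker:el,en,es,jl,jn,ln,ls,ns
∂2: piv[del,den,dln,dls,dns,ejl,ejn] rk=7  ker:eln,jln,lns
rk∂_2=7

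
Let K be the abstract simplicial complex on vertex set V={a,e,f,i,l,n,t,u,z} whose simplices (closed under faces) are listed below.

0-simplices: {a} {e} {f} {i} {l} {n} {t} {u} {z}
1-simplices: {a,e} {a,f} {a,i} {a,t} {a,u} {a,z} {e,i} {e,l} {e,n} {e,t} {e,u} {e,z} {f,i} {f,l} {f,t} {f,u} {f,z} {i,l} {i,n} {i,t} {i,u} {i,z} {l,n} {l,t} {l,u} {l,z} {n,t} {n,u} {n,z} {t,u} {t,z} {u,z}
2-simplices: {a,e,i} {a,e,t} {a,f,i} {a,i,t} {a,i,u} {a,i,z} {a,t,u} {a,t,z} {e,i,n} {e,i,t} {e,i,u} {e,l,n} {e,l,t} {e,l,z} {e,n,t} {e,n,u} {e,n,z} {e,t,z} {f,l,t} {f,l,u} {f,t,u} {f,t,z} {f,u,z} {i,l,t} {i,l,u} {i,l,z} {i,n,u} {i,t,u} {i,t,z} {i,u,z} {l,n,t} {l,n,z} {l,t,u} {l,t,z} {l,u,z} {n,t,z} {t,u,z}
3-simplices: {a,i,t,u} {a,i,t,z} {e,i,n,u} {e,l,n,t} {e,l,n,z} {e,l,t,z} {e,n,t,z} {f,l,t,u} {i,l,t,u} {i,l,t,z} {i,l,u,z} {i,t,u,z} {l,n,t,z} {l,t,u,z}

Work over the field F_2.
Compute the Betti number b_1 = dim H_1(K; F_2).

b_1=1

n_0=9 n_1=32 n_2=37 n_3=14  [Z2]
∂1: piv[ae,af,ai,at,au,az,el,en] rk=8  ker:ei,et,eu,ez,fi,fl,ft,fu,fz,il,in,it,iu,iz,ln,lt,lu,lz,nt,nu,nz,tu,tz,uz
∂2: piv[aei,aet,afi,ait,aiu,aiz,atu,atz,ein,eiu,eln,elt,elz,ent,enu,enz,etz,flt,flu,ftu,ftz,fuz,ilt] rk=23  ker:eit,ilu,ilz,inu,itu,itz,iuz,lnt,lnz,ltu,ltz,luz,ntz,tuz
∂3: piv[aitu,aitz,einu,elnt,elnz,eltz,entz,fltu,iltu,iltz,iluz,ituz] rk=12  ker:lntz,ltuz
b_1=(32−8)−23=1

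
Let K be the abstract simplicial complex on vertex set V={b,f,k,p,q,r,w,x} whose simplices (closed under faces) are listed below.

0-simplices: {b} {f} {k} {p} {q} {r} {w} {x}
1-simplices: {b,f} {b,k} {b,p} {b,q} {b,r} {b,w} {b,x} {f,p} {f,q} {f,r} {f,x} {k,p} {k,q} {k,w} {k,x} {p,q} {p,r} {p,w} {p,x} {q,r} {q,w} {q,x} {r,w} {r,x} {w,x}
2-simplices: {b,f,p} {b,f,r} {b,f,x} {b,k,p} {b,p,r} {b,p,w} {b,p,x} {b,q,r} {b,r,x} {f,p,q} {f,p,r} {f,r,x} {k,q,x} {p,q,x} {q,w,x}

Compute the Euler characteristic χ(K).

χ(K)=-2

n_0=8 n_1=25 n_2=15
χ=+8−25+15=-2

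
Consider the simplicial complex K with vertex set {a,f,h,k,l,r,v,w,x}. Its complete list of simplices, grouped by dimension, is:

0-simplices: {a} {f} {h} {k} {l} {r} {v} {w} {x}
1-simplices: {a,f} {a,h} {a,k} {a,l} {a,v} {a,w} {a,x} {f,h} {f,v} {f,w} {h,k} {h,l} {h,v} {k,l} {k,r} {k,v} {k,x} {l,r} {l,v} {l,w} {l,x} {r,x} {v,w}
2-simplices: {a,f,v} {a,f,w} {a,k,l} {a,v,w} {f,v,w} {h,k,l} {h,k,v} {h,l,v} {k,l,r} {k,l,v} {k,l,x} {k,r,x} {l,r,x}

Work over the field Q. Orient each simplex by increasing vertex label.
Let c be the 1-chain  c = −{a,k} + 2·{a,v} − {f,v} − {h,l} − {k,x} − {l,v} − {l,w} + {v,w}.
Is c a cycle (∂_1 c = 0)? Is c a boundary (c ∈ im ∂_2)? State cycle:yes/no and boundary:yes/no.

n_0=9 n_1=23 n_2=13  [Q]
∂1: piv[af,ah,ak,al,av,aw,ax,kr] rk=8  ker:fh,fv,fw,hk,hl,hv,kl,kv,kx,lr,lv,lw,lx,rx,vw
∂2: piv[afv,afw,akl,avw,hkl,hkv,hlv,klr,klx,krx] rk=10  ker:fvw,klv,lrx
∂1c = −{a} + {f} + {h} + {l} − {v} − {x}

cycle:no boundary:no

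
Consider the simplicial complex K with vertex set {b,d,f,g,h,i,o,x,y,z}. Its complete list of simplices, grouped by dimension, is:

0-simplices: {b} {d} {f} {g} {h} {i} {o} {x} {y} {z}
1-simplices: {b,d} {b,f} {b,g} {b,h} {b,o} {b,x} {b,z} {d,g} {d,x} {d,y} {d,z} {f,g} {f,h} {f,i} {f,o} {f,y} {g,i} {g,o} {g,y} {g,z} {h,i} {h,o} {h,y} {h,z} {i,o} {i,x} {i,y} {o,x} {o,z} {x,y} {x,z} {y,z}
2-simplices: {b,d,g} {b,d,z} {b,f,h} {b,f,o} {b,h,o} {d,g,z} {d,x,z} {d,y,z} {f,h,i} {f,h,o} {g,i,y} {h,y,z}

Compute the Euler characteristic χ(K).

n_0=10 n_1=32 n_2=12
χ=+10−32+12=-10

χ(K)=-10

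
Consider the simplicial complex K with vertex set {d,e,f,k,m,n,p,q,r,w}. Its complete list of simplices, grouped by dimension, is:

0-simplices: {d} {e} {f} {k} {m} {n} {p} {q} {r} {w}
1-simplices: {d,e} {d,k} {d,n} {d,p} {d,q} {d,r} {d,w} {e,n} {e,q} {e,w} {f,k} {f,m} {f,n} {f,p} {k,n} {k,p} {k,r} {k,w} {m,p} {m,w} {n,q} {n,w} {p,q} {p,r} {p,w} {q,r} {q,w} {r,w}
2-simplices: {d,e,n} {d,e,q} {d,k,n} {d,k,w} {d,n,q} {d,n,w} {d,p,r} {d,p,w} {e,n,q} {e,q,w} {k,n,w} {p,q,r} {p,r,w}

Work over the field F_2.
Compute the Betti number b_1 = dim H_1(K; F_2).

b_1=8

n_0=10 n_1=28 n_2=13  [Z2]
∂1: piv[de,dk,dn,dp,dq,dr,dw,fk,fm] rk=9  ker:en,eq,ew,fn,fp,kn,kp,kr,kw,mp,mw,nq,nw,pq,pr,pw,qr,qw,rw
∂2: piv[den,deq,dkn,dkw,dnq,dnw,dpr,dpw,eqw,pqr,prw] rk=11  ker:enq,knw
b_1=(28−9)−11=8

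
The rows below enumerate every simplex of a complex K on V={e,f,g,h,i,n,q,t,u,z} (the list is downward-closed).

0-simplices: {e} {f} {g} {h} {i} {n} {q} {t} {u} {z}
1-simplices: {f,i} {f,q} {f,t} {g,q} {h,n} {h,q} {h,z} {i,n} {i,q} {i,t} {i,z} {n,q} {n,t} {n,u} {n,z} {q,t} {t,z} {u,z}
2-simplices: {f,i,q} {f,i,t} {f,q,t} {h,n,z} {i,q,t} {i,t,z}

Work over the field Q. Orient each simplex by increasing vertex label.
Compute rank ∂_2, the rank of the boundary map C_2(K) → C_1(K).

rank∂_2=5

n_0=10 n_1=18 n_2=6  [Q]
∂1: piv[fi,fq,ft,gq,hn,hq,hz,nu] rk=8  ker:in,iq,it,iz,nq,nt,nz,qt,tz,uz
∂2: piv[fiq,fit,fqt,hnz,itz] rk=5  ker:iqt
rk∂_2=5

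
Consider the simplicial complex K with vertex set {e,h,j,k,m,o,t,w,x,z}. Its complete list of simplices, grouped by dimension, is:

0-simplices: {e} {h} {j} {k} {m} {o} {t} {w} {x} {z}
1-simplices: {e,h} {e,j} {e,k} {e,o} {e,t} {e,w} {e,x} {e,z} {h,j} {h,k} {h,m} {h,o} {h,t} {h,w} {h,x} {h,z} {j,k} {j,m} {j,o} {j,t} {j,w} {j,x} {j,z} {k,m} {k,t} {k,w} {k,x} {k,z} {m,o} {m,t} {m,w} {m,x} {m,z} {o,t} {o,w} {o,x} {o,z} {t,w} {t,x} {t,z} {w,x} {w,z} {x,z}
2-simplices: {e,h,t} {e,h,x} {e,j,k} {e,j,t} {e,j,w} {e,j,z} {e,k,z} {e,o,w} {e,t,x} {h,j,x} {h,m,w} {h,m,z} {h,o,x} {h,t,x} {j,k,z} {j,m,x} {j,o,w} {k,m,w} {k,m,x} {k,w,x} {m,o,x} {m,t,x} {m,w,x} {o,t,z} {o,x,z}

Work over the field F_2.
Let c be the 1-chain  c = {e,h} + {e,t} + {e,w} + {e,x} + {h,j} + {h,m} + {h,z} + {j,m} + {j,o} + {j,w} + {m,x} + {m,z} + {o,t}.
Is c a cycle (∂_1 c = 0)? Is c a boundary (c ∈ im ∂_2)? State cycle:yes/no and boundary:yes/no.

cycle:yes boundary:no

n_0=10 n_1=43 n_2=25  [Z2]
∂1: piv[eh,ej,ek,eo,et,ew,ex,ez,hm] rk=9  ker:hj,hk,ho,ht,hw,hx,hz,jk,jm,jo,jt,jw,jx,jz,km,kt,kw,kx,kz,mo,mt,mw,mx,mz,ot,ow,ox,oz,tw,tx,tz,wx,wz,xz
∂2: piv[eht,ehx,ejk,ejt,ejw,ejz,ekz,eow,etx,hjx,hmw,hmz,hox,jmx,jow,kmw,kmx,kwx,mox,mtx,otz,oxz] rk=22  ker:htx,jkz,mwx
∂1c = 0
c vs im∂2: residual ≠ 0 ⇒ not boundary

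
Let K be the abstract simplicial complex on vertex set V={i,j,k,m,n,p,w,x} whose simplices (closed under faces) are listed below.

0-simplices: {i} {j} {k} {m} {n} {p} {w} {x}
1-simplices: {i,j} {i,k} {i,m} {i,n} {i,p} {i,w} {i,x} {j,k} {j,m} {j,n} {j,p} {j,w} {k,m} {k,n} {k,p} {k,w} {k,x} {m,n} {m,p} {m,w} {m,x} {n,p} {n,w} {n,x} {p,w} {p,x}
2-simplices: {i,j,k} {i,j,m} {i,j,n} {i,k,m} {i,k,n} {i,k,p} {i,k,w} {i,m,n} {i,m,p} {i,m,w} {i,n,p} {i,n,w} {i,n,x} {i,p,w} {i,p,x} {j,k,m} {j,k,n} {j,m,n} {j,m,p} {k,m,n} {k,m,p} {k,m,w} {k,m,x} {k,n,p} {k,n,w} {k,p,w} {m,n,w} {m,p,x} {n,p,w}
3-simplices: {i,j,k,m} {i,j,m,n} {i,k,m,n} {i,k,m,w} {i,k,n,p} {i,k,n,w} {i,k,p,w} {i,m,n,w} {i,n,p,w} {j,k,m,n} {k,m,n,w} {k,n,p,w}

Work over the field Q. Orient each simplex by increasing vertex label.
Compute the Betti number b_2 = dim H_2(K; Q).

b_2=1

n_0=8 n_1=26 n_2=29 n_3=12  [Q]
∂1: piv[ij,ik,im,in,ip,iw,ix] rk=7  ker:jk,jm,jn,jp,jw,km,kn,kp,kw,kx,mn,mp,mw,mx,np,nw,nx,pw,px
∂2: piv[ijk,ijm,ijn,ikm,ikn,ikp,ikw,imn,imp,imw,inp,inw,inx,ipw,ipx,jmp,kmx,mpx] rk=18  ker:jkm,jkn,jmn,kmn,kmp,kmw,knp,knw,kpw,mnw,npw
∂3: piv[ijkm,ijmn,ikmn,ikmw,iknp,iknw,ikpw,imnw,inpw,jkmn] rk=10  ker:kmnw,knpw
b_2=(29−18)−10=1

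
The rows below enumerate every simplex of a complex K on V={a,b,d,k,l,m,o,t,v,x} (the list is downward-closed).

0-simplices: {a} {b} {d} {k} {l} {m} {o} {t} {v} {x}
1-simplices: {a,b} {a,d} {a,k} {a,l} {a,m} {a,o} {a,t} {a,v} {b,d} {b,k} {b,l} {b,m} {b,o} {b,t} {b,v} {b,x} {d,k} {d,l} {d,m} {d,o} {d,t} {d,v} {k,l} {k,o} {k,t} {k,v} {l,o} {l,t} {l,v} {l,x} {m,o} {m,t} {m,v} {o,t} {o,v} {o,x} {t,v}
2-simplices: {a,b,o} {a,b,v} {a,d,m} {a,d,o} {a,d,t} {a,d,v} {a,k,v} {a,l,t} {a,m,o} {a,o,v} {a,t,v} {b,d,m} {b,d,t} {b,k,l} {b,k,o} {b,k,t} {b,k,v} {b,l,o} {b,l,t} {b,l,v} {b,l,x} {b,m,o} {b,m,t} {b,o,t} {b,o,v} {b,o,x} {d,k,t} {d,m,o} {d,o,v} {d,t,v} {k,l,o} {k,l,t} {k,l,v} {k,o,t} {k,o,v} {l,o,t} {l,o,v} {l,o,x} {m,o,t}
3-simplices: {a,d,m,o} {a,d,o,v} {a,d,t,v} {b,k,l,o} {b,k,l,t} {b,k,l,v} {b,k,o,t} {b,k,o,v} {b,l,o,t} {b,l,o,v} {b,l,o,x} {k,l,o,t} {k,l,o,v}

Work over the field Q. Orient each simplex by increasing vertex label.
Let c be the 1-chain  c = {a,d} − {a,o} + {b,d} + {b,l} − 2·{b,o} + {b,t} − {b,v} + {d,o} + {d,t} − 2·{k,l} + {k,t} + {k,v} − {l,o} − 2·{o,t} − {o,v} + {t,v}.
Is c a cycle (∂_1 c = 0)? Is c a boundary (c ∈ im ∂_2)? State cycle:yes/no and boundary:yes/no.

cycle:yes boundary:yes

n_0=10 n_1=37 n_2=39 n_3=13  [Q]
∂1: piv[ab,ad,ak,al,am,ao,at,av,bx] rk=9  ker:bd,bk,bl,bm,bo,bt,bv,dk,dl,dm,do,dt,dv,kl,ko,kt,kv,lo,lt,lv,lx,mo,mt,mv,ot,ov,ox,tv
∂2: piv[abo,abv,adm,ado,adt,adv,akv,alt,amo,aov,atv,bdm,bdt,bkl,bko,bkt,bkv,blo,blt,blv,blx,bmo,bmt,bot,box,dkt] rk=26  ker:bov,dmo,dov,dtv,klo,klt,klv,kot,kov,lot,lov,lox,mot
∂3: piv[admo,adov,adtv,bklo,bklt,bklv,bkot,bkov,blot,blov,blox] rk=11  ker:klot,klov
∂1c = 0
c vs im∂2: reduces to 0 ⇒ boundary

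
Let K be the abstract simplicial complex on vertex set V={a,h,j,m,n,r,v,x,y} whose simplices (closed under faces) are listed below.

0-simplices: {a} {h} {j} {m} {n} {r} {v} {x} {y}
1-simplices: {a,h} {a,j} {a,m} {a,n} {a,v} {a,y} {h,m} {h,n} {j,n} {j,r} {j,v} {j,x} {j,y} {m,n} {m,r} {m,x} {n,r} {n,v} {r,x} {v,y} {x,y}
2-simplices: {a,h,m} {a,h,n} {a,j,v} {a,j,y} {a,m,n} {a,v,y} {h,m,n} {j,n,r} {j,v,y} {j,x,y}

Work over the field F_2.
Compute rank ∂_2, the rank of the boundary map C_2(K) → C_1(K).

rank∂_2=8

n_0=9 n_1=21 n_2=10  [Z2]
∂1: piv[ah,aj,am,an,av,ay,jr,jx] rk=8  ker:hm,hn,jn,jv,jy,mn,mr,mx,nr,nv,rx,vy,xy
∂2: piv[ahm,ahn,ajv,ajy,amn,avy,jnr,jxy] rk=8  ker:hmn,jvy
rk∂_2=8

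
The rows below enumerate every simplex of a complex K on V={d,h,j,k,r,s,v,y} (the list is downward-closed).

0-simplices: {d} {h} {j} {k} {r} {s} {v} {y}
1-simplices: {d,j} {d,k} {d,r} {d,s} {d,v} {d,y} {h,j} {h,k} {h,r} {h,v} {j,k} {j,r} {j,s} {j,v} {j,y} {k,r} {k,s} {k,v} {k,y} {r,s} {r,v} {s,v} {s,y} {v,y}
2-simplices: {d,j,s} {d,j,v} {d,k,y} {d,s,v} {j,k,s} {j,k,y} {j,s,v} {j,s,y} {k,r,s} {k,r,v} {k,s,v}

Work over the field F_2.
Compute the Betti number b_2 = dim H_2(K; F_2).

n_0=8 n_1=24 n_2=11  [Z2]
∂1: piv[dj,dk,dr,ds,dv,dy,hj] rk=7  ker:hk,hr,hv,jk,jr,js,jv,jy,kr,ks,kv,ky,rs,rv,sv,sy,vy
∂2: piv[djs,djv,dky,dsv,jks,jky,jsy,krs,krv,ksv] rk=10  ker:jsv
b_2=(11−10)−0=1

b_2=1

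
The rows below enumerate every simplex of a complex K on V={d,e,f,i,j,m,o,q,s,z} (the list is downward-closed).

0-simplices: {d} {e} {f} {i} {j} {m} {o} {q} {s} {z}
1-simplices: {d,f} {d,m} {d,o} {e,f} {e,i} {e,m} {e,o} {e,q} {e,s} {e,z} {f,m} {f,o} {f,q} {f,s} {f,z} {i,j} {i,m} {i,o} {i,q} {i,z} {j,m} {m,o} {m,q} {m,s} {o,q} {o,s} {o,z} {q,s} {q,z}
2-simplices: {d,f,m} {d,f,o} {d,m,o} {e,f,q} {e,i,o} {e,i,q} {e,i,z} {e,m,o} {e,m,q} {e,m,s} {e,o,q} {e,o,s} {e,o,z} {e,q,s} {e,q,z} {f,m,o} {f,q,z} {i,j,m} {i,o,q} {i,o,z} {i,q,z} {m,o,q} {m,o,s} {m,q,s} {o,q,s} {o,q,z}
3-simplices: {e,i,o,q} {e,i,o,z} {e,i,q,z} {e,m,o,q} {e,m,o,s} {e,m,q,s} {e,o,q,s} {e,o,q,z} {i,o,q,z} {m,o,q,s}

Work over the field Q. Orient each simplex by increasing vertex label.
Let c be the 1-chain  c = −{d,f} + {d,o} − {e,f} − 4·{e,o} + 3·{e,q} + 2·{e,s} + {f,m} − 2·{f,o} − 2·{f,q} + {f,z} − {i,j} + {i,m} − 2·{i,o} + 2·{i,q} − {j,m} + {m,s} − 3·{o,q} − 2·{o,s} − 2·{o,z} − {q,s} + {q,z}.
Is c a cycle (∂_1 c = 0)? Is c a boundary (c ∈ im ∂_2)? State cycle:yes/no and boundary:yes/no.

cycle:yes boundary:yes

n_0=10 n_1=29 n_2=26 n_3=10  [Q]
∂1: piv[df,dm,do,ef,ei,eq,es,ez,ij] rk=9  ker:em,eo,fm,fo,fq,fs,fz,im,io,iq,iz,jm,mo,mq,ms,oq,os,oz,qs,qz
∂2: piv[dfm,dfo,dmo,efq,eio,eiq,eiz,emo,emq,ems,eoq,eos,eoz,eqs,eqz,fqz,ijm] rk=17  ker:fmo,ioq,ioz,iqz,moq,mos,mqs,oqs,oqz
∂3: piv[eioq,eioz,eiqz,emoq,emos,emqs,eoqs,eoqz] rk=8  ker:ioqz,moqs
∂1c = 0
c vs im∂2: reduces to 0 ⇒ boundary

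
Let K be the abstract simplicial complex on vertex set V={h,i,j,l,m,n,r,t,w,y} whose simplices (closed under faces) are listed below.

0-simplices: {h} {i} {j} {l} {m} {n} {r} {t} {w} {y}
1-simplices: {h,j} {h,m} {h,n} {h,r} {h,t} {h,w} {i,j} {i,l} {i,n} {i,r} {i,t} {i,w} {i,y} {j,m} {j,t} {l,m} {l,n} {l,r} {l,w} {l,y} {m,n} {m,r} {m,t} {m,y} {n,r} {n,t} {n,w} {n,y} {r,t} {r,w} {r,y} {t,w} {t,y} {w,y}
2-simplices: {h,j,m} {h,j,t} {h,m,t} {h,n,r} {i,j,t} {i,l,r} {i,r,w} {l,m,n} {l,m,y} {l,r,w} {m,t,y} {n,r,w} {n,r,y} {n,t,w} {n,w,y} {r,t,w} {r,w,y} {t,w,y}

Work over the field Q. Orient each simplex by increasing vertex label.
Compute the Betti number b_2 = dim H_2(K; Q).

b_2=1

n_0=10 n_1=34 n_2=18  [Q]
∂1: piv[hj,hm,hn,hr,ht,hw,ij,il,iy] rk=9  ker:in,ir,it,iw,jm,jt,lm,ln,lr,lw,ly,mn,mr,mt,my,nr,nt,nw,ny,rt,rw,ry,tw,ty,wy
∂2: piv[hjm,hjt,hmt,hnr,ijt,ilr,irw,lmn,lmy,lrw,mty,nrw,nry,ntw,nwy,rtw,twy] rk=17  ker:rwy
b_2=(18−17)−0=1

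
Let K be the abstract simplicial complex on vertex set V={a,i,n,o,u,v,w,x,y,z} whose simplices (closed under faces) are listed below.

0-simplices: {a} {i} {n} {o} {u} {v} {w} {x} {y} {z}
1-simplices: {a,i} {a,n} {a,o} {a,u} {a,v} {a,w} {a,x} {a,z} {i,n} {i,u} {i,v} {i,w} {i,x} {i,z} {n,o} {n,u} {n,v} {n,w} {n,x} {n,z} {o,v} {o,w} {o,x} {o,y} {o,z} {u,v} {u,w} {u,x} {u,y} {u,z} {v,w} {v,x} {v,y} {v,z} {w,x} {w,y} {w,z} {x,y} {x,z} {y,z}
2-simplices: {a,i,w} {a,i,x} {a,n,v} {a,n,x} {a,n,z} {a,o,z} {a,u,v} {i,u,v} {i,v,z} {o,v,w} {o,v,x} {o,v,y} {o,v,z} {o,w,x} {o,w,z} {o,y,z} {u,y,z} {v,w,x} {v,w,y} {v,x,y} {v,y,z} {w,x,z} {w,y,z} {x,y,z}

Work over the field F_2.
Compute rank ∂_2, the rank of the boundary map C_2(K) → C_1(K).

n_0=10 n_1=40 n_2=24  [Z2]
∂1: piv[ai,an,ao,au,av,aw,ax,az,oy] rk=9  ker:in,iu,iv,iw,ix,iz,no,nu,nv,nw,nx,nz,ov,ow,ox,oz,uv,uw,ux,uy,uz,vw,vx,vy,vz,wx,wy,wz,xy,xz,yz
∂2: piv[aiw,aix,anv,anx,anz,aoz,auv,iuv,ivz,ovw,ovx,ovy,ovz,owx,owz,oyz,uyz,vwy,vxy,wxz] rk=20  ker:vwx,vyz,wyz,xyz
rk∂_2=20

rank∂_2=20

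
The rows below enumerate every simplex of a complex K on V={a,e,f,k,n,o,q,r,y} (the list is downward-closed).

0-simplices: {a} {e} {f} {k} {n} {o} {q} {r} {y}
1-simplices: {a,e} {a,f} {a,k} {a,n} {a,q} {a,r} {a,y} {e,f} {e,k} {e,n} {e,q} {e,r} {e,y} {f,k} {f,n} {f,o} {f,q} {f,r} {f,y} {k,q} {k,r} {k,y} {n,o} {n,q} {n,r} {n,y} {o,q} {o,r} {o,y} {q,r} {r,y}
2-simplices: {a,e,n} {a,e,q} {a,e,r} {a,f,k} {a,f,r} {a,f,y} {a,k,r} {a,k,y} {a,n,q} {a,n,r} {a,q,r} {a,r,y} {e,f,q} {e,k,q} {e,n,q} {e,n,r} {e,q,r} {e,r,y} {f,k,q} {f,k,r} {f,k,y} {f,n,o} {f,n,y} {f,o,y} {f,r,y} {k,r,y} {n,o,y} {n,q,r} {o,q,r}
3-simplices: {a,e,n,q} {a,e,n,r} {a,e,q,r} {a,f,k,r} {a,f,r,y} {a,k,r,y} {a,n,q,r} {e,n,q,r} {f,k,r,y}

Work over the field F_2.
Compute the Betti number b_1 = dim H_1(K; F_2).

n_0=9 n_1=31 n_2=29 n_3=9  [Z2]
∂1: piv[ae,af,ak,an,aq,ar,ay,fo] rk=8  ker:ef,ek,en,eq,er,ey,fk,fn,fq,fr,fy,kq,kr,ky,no,nq,nr,ny,oq,or,oy,qr,ry
∂2: piv[aen,aeq,aer,afk,afr,afy,akr,aky,anq,anr,aqr,ary,efq,ekq,ery,fkq,fno,fny,foy,oqr] rk=20  ker:enq,enr,eqr,fkr,fky,fry,kry,noy,nqr
∂3: piv[aenq,aenr,aeqr,afkr,afry,akry,anqr,fkry] rk=8  ker:enqr
b_1=(31−8)−20=3

b_1=3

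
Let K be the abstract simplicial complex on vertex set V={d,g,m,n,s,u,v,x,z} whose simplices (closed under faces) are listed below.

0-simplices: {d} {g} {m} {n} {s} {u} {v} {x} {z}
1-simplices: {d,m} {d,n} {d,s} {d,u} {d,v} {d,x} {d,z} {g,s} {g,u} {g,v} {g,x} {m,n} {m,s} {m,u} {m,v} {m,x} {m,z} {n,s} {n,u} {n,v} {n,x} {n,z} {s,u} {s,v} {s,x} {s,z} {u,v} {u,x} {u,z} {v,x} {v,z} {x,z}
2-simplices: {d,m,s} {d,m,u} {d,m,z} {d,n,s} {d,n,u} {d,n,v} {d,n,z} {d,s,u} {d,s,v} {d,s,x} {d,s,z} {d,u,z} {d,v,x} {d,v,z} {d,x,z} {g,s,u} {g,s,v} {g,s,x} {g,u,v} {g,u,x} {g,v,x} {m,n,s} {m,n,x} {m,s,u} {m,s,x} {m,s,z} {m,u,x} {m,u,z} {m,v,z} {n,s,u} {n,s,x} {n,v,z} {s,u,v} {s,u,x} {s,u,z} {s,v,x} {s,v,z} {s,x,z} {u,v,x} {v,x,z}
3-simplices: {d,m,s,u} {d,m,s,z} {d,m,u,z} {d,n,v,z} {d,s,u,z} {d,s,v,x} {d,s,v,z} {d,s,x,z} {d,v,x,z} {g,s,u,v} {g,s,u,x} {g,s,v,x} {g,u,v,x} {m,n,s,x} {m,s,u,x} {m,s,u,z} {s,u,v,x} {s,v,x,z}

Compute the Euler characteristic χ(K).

n_0=9 n_1=32 n_2=40 n_3=18
χ=+9−32+40−18=-1

χ(K)=-1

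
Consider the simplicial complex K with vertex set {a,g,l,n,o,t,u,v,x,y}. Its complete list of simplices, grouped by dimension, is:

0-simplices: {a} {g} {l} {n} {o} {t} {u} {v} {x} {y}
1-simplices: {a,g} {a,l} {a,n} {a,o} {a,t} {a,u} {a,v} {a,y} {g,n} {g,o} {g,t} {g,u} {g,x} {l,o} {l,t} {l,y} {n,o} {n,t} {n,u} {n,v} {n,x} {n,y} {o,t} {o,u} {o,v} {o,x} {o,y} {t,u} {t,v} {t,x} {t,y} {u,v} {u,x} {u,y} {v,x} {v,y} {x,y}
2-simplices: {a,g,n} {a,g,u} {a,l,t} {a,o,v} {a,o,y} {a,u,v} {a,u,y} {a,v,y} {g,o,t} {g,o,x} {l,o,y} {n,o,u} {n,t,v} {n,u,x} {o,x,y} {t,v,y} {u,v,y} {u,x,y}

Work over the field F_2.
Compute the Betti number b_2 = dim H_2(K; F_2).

n_0=10 n_1=37 n_2=18  [Z2]
∂1: piv[ag,al,an,ao,at,au,av,ay,gx] rk=9  ker:gn,go,gt,gu,lo,lt,ly,no,nt,nu,nv,nx,ny,ot,ou,ov,ox,oy,tu,tv,tx,ty,uv,ux,uy,vx,vy,xy
∂2: piv[agn,agu,alt,aov,aoy,auv,auy,avy,got,gox,loy,nou,ntv,nux,oxy,tvy,uxy] rk=17  ker:uvy
b_2=(18−17)−0=1

b_2=1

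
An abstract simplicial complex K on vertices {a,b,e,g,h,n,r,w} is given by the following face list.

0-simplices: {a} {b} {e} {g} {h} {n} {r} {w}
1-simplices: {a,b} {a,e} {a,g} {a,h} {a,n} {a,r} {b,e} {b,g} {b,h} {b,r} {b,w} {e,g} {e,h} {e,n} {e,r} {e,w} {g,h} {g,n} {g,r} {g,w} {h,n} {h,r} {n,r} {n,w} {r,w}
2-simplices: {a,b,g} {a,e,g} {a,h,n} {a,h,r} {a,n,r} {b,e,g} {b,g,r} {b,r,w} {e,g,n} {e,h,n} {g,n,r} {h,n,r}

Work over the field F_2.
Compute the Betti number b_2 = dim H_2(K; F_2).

n_0=8 n_1=25 n_2=12  [Z2]
∂1: piv[ab,ae,ag,ah,an,ar,bw] rk=7  ker:be,bg,bh,br,eg,eh,en,er,ew,gh,gn,gr,gw,hn,hr,nr,nw,rw
∂2: piv[abg,aeg,ahn,ahr,anr,beg,bgr,brw,egn,ehn,gnr] rk=11  ker:hnr
b_2=(12−11)−0=1

b_2=1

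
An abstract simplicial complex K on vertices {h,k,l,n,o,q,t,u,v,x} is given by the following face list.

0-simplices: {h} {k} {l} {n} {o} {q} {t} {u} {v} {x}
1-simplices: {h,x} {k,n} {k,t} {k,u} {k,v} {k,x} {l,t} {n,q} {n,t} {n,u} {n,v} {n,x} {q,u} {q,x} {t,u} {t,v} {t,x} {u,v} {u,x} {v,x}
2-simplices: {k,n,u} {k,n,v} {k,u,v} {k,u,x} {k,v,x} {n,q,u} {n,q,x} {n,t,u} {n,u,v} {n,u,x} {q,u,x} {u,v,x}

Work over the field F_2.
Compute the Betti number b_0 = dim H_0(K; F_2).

b_0=2

n_0=10 n_1=20 n_2=12  [Z2]
∂1: piv[hx,kn,kt,ku,kv,kx,lt,nq] rk=8  ker:nt,nu,nv,nx,qu,qx,tu,tv,tx,uv,ux,vx
∂2: piv[knu,knv,kuv,kux,kvx,nqu,nqx,ntu,nux] rk=9  ker:nuv,qux,uvx
b_0=(10−0)−8=2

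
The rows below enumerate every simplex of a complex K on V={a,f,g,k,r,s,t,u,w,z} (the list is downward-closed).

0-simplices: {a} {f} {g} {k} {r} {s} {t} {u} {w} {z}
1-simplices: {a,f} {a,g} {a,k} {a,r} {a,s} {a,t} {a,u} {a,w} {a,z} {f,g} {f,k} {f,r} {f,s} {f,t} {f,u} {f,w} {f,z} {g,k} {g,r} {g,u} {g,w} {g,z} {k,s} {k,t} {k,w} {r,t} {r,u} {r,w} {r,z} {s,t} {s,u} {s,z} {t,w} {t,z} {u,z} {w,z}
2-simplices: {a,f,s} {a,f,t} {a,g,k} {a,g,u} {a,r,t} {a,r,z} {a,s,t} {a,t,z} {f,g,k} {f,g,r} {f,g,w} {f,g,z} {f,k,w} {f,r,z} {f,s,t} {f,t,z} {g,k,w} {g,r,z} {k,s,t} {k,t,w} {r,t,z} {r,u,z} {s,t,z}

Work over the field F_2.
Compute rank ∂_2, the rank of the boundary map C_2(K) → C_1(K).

n_0=10 n_1=36 n_2=23  [Z2]
∂1: piv[af,ag,ak,ar,as,at,au,aw,az] rk=9  ker:fg,fk,fr,fs,ft,fu,fw,fz,gk,gr,gu,gw,gz,ks,kt,kw,rt,ru,rw,rz,st,su,sz,tw,tz,uz,wz
∂2: piv[afs,aft,agk,agu,art,arz,ast,atz,fgk,fgr,fgw,fgz,fkw,frz,ftz,kst,ktw,ruz,stz] rk=19  ker:fst,gkw,grz,rtz
rk∂_2=19

rank∂_2=19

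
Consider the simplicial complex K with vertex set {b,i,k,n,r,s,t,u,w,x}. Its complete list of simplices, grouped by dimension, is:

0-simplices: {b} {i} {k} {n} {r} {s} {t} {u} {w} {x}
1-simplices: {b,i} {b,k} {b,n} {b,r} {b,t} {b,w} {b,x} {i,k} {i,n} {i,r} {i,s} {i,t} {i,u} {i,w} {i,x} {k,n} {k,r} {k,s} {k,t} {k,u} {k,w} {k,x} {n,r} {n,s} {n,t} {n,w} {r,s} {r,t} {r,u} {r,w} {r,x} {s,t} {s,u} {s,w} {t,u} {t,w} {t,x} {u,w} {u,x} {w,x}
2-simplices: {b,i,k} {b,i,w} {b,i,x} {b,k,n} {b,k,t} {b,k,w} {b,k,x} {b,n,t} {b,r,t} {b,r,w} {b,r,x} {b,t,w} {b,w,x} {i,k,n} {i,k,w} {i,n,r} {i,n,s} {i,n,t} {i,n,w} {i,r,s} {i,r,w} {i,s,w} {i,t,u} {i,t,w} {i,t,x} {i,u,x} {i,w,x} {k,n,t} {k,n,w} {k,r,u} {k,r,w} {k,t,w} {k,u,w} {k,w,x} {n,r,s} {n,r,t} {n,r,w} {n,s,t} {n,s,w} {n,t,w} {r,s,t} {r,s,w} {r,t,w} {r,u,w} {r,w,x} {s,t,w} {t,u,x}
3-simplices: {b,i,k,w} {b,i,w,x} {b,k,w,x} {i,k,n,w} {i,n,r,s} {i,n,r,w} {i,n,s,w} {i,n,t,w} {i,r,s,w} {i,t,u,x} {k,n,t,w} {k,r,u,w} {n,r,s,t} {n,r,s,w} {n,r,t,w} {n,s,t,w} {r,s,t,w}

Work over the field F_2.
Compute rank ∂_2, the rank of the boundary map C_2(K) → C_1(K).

n_0=10 n_1=40 n_2=47 n_3=17  [Z2]
∂1: piv[bi,bk,bn,br,bt,bw,bx,is,iu] rk=9  ker:ik,in,ir,it,iw,ix,kn,kr,ks,kt,ku,kw,kx,nr,ns,nt,nw,rs,rt,ru,rw,rx,st,su,sw,tu,tw,tx,uw,ux,wx
∂2: piv[bik,biw,bix,bkn,bkt,bkw,bkx,bnt,brt,brw,brx,btw,bwx,ikn,inr,ins,int,inw,irs,irw,isw,itu,itx,iux,kru,krw,kuw,nst] rk=28  ker:ikw,itw,iwx,knt,knw,ktw,kwx,nrs,nrt,nrw,nsw,ntw,rst,rsw,rtw,ruw,rwx,stw,tux
∂3: piv[bikw,biwx,bkwx,iknw,inrs,inrw,insw,intw,irsw,itux,kntw,kruw,nrst,nrtw,nstw] rk=15  ker:nrsw,rstw
rk∂_2=28

rank∂_2=28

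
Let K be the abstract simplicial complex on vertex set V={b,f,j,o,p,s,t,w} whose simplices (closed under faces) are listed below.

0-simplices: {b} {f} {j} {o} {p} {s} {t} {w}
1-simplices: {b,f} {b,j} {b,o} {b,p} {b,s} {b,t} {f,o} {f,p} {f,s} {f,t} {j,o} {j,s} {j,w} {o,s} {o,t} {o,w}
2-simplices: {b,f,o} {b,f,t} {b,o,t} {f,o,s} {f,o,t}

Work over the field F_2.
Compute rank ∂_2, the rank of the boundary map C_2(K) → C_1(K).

n_0=8 n_1=16 n_2=5  [Z2]
∂1: piv[bf,bj,bo,bp,bs,bt,jw] rk=7  ker:fo,fp,fs,ft,jo,js,os,ot,ow
∂2: piv[bfo,bft,bot,fos] rk=4  ker:fot
rk∂_2=4

rank∂_2=4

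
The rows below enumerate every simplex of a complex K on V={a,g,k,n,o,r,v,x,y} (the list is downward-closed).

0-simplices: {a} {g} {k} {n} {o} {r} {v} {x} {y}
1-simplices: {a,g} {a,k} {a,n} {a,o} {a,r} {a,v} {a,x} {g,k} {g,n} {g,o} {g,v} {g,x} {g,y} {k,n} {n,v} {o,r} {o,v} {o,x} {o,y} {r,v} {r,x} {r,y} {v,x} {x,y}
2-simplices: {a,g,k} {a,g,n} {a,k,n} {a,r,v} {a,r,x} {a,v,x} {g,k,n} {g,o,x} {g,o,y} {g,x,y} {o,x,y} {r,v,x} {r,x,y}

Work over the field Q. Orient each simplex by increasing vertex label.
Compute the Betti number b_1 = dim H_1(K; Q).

b_1=6

n_0=9 n_1=24 n_2=13  [Q]
∂1: piv[ag,ak,an,ao,ar,av,ax,gy] rk=8  ker:gk,gn,go,gv,gx,kn,nv,or,ov,ox,oy,rv,rx,ry,vx,xy
∂2: piv[agk,agn,akn,arv,arx,avx,gox,goy,gxy,rxy] rk=10  ker:gkn,oxy,rvx
b_1=(24−8)−10=6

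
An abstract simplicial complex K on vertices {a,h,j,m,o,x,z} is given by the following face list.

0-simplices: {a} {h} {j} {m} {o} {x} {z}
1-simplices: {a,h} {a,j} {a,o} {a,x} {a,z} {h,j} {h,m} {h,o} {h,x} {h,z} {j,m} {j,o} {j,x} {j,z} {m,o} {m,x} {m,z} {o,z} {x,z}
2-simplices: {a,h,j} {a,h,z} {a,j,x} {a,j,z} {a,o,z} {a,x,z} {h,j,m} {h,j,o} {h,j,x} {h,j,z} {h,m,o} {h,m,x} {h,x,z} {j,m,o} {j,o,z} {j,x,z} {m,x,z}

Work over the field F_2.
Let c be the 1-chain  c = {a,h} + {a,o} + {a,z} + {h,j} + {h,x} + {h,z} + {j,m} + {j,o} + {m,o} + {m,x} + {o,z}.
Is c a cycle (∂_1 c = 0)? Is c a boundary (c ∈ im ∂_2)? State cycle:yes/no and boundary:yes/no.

n_0=7 n_1=19 n_2=17  [Z2]
∂1: piv[ah,aj,ao,ax,az,hm] rk=6  ker:hj,ho,hx,hz,jm,jo,jx,jz,mo,mx,mz,oz,xz
∂2: piv[ahj,ahz,ajx,ajz,aoz,axz,hjm,hjo,hjx,hmo,hmx,joz,mxz] rk=13  ker:hjz,hxz,jmo,jxz
∂1c = {a} + {j} + {m} + {z}

cycle:no boundary:no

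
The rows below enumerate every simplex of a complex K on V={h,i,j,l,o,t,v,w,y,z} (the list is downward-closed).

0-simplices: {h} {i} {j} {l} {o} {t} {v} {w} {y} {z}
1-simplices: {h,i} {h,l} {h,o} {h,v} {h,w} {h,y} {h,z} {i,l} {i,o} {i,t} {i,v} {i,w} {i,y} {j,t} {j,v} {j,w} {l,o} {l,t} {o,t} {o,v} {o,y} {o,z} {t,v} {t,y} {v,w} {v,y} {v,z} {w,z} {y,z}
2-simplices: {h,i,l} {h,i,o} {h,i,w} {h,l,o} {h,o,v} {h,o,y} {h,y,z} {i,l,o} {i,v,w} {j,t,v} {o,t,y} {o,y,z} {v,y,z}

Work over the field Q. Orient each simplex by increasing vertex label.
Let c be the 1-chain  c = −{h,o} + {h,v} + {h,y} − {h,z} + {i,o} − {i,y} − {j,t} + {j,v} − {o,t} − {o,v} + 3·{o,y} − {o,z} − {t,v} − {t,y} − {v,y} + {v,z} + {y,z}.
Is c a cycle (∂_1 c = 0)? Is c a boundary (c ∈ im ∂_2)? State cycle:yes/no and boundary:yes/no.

cycle:yes boundary:no

n_0=10 n_1=29 n_2=13  [Q]
∂1: piv[hi,hl,ho,hv,hw,hy,hz,it,jt] rk=9  ker:il,io,iv,iw,iy,jv,jw,lo,lt,ot,ov,oy,oz,tv,ty,vw,vy,vz,wz,yz
∂2: piv[hil,hio,hiw,hlo,hov,hoy,hyz,ivw,jtv,oty,oyz,vyz] rk=12  ker:ilo
∂1c = 0
c vs im∂2: residual ≠ 0 ⇒ not boundary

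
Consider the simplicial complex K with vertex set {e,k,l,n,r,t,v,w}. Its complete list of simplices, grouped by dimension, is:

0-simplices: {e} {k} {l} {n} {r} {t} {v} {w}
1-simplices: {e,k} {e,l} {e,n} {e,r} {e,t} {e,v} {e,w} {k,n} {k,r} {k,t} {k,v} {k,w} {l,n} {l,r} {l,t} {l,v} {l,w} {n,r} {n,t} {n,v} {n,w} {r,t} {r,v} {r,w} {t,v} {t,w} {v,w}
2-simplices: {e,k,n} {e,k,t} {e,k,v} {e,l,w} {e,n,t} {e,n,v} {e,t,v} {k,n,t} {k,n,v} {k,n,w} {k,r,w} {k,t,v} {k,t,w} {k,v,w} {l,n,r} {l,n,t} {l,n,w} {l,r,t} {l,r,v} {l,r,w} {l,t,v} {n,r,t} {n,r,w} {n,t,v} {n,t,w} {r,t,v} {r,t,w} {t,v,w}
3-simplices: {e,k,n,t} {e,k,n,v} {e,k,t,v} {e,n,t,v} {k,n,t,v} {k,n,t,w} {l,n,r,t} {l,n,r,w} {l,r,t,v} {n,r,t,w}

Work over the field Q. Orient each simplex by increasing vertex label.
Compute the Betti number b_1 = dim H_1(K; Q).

b_1=2

n_0=8 n_1=27 n_2=28 n_3=10  [Q]
∂1: piv[ek,el,en,er,et,ev,ew] rk=7  ker:kn,kr,kt,kv,kw,ln,lr,lt,lv,lw,nr,nt,nv,nw,rt,rv,rw,tv,tw,vw
∂2: piv[ekn,ekt,ekv,elw,ent,env,etv,knw,krw,ktw,kvw,lnr,lnt,lnw,lrt,lrv,lrw,ltv] rk=18  ker:knt,knv,ktv,nrt,nrw,ntv,ntw,rtv,rtw,tvw
∂3: piv[eknt,eknv,ektv,entv,kntw,lnrt,lnrw,lrtv,nrtw] rk=9  ker:kntv
b_1=(27−7)−18=2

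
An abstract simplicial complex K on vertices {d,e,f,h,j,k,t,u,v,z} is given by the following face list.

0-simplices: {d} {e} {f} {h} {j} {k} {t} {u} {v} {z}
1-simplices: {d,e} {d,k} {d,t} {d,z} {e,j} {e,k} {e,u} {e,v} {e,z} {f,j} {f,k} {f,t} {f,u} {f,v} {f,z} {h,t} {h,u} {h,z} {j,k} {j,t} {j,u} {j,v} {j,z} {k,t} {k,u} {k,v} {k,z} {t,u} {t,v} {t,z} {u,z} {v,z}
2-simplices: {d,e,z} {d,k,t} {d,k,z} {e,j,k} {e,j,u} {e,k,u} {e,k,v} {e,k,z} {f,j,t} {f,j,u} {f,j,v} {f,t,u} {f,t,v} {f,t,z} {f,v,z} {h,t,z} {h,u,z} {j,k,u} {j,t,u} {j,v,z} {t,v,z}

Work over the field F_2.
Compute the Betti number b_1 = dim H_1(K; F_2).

n_0=10 n_1=32 n_2=21  [Z2]
∂1: piv[de,dk,dt,dz,ej,eu,ev,fj,ht] rk=9  ker:ek,ez,fk,ft,fu,fv,fz,hu,hz,jk,jt,ju,jv,jz,kt,ku,kv,kz,tu,tv,tz,uz,vz
∂2: piv[dez,dkt,dkz,ejk,eju,eku,ekv,ekz,fjt,fju,fjv,ftu,ftv,ftz,fvz,htz,huz,jvz] rk=18  ker:jku,jtu,tvz
b_1=(32−9)−18=5

b_1=5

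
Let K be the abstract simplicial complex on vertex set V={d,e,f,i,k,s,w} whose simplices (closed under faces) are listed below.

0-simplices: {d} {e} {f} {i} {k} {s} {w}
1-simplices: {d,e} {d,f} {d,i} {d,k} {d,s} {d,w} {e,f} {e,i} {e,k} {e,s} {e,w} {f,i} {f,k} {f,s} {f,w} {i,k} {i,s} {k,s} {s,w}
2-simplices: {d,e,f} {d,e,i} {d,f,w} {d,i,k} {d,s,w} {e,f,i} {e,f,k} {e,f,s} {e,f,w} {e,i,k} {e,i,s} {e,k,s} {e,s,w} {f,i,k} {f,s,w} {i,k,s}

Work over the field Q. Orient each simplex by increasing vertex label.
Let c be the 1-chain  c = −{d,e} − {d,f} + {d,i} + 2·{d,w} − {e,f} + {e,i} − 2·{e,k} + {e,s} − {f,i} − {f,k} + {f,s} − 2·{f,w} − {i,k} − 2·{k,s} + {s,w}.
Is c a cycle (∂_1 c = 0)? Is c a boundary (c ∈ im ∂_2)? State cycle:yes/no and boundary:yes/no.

cycle:no boundary:no

n_0=7 n_1=19 n_2=16  [Q]
∂1: piv[de,df,di,dk,ds,dw] rk=6  ker:ef,ei,ek,es,ew,fi,fk,fs,fw,ik,is,ks,sw
∂2: piv[def,dei,dfw,dik,dsw,efi,efk,efs,efw,eik,eis,eks,esw] rk=13  ker:fik,fsw,iks
∂1c = −{d} + {f} + 2·{i} − 2·{k} − {s} + {w}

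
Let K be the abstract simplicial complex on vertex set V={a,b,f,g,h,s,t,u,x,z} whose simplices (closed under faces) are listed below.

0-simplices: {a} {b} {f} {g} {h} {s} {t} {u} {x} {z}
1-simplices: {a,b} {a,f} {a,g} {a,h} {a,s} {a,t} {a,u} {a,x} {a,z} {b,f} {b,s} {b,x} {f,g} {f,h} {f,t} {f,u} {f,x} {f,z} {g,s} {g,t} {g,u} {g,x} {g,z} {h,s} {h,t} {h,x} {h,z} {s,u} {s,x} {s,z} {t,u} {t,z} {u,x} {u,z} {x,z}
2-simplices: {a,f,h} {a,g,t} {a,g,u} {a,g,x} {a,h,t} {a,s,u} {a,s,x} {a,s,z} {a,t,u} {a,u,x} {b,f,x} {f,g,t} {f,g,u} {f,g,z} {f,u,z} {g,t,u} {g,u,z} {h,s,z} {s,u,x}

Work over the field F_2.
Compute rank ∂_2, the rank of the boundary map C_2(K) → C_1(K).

rank∂_2=16

n_0=10 n_1=35 n_2=19  [Z2]
∂1: piv[ab,af,ag,ah,as,at,au,ax,az] rk=9  ker:bf,bs,bx,fg,fh,ft,fu,fx,fz,gs,gt,gu,gx,gz,hs,ht,hx,hz,su,sx,sz,tu,tz,ux,uz,xz
∂2: piv[afh,agt,agu,agx,aht,asu,asx,asz,atu,aux,bfx,fgt,fgu,fgz,fuz,hsz] rk=16  ker:gtu,guz,sux
rk∂_2=16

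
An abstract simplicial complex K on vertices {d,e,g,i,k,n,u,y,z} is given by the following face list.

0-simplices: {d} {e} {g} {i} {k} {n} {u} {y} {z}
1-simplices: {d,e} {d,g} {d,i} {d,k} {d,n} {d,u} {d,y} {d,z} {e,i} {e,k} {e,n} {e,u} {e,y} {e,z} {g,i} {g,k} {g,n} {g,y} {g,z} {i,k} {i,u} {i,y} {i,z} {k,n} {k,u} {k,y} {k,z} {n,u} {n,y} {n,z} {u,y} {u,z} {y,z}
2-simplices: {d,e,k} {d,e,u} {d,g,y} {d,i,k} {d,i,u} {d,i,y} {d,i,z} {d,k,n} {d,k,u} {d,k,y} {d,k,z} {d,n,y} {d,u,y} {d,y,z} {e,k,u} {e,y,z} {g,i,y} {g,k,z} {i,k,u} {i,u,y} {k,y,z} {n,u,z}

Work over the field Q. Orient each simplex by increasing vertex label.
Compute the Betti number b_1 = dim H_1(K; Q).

n_0=9 n_1=33 n_2=22  [Q]
∂1: piv[de,dg,di,dk,dn,du,dy,dz] rk=8  ker:ei,ek,en,eu,ey,ez,gi,gk,gn,gy,gz,ik,iu,iy,iz,kn,ku,ky,kz,nu,ny,nz,uy,uz,yz
∂2: piv[dek,deu,dgy,dik,diu,diy,diz,dkn,dku,dky,dkz,dny,duy,dyz,eyz,giy,gkz,nuz] rk=18  ker:eku,iku,iuy,kyz
b_1=(33−8)−18=7

b_1=7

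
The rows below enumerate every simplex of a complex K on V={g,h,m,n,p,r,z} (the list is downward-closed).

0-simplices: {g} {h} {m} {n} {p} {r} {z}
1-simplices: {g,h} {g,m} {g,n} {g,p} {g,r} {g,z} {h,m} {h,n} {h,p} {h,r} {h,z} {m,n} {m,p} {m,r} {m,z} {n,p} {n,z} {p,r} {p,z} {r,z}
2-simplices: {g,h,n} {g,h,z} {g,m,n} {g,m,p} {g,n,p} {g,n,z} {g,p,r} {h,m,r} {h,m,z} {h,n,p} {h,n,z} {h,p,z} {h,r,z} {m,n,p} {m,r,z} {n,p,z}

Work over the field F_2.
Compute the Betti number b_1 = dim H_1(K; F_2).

n_0=7 n_1=20 n_2=16  [Z2]
∂1: piv[gh,gm,gn,gp,gr,gz] rk=6  ker:hm,hn,hp,hr,hz,mn,mp,mr,mz,np,nz,pr,pz,rz
∂2: piv[ghn,ghz,gmn,gmp,gnp,gnz,gpr,hmr,hmz,hnp,hpz,hrz] rk=12  ker:hnz,mnp,mrz,npz
b_1=(20−6)−12=2

b_1=2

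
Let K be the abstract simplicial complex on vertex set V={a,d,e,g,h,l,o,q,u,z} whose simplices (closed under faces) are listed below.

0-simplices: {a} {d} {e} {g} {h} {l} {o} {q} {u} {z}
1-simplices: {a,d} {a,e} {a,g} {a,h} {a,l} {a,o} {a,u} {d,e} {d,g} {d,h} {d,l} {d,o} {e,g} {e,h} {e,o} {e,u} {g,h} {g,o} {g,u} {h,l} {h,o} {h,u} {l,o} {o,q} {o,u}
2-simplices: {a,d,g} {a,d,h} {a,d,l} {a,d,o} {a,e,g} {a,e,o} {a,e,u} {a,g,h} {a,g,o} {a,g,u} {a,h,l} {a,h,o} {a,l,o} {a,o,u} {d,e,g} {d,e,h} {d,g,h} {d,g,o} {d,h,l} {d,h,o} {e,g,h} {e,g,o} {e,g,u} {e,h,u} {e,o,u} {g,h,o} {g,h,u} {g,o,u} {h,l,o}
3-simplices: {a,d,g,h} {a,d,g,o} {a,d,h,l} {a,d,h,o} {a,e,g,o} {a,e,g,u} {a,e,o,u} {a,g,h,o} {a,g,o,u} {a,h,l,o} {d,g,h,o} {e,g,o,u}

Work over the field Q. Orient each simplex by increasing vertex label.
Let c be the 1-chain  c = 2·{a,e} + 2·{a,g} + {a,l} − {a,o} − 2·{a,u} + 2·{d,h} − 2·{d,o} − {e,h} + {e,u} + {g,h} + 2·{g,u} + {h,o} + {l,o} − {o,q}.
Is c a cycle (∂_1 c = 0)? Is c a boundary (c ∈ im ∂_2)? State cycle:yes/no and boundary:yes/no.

cycle:no boundary:no

n_0=10 n_1=25 n_2=29 n_3=12  [Q]
∂1: piv[ad,ae,ag,ah,al,ao,au,oq] rk=8  ker:de,dg,dh,dl,do,eg,eh,eo,eu,gh,go,gu,hl,ho,hu,lo,ou
∂2: piv[adg,adh,adl,ado,aeg,aeo,aeu,agh,ago,agu,ahl,aho,alo,aou,deg,deh,ehu] rk=17  ker:dgh,dgo,dhl,dho,egh,ego,egu,eou,gho,ghu,gou,hlo
∂3: piv[adgh,adgo,adhl,adho,aego,aegu,aeou,agho,agou,ahlo] rk=10  ker:dgho,egou
∂1c = −2·{a} + 2·{e} − {g} + {h} − {q} + {u}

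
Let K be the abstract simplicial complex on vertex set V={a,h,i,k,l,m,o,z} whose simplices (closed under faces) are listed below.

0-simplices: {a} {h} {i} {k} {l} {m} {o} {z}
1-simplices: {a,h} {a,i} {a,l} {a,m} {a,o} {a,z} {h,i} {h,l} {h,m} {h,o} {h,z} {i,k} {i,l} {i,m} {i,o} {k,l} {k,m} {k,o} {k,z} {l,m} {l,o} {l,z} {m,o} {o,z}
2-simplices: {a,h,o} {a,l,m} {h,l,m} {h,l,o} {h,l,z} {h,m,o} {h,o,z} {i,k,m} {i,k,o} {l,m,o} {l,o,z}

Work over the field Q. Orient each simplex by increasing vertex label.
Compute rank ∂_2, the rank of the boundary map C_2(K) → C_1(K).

n_0=8 n_1=24 n_2=11  [Q]
∂1: piv[ah,ai,al,am,ao,az,ik] rk=7  ker:hi,hl,hm,ho,hz,il,im,io,kl,km,ko,kz,lm,lo,lz,mo,oz
∂2: piv[aho,alm,hlm,hlo,hlz,hmo,hoz,ikm,iko] rk=9  ker:lmo,loz
rk∂_2=9

rank∂_2=9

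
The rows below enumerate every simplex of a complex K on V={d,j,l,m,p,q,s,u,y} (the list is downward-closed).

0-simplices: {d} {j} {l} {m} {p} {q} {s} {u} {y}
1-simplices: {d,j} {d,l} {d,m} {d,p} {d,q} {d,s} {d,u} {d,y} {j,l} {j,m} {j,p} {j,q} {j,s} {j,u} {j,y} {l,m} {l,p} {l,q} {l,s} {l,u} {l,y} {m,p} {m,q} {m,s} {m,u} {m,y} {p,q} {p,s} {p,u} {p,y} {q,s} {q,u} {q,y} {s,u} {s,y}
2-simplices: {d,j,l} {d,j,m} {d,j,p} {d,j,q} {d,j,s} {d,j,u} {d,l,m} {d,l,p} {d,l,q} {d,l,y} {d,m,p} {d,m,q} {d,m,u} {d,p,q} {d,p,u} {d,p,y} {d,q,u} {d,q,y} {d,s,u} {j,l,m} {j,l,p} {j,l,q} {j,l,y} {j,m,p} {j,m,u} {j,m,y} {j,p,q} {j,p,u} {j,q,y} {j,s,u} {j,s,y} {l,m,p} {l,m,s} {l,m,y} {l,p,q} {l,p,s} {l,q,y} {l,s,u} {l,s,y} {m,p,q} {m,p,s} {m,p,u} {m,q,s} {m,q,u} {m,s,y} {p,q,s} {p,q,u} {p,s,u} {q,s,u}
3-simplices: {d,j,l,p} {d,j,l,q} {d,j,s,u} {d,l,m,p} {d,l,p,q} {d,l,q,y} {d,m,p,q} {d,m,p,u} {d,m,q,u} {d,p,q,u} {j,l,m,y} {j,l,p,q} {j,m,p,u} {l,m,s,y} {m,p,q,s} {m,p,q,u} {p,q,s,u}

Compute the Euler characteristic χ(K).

χ(K)=6

n_0=9 n_1=35 n_2=49 n_3=17
χ=+9−35+49−17=6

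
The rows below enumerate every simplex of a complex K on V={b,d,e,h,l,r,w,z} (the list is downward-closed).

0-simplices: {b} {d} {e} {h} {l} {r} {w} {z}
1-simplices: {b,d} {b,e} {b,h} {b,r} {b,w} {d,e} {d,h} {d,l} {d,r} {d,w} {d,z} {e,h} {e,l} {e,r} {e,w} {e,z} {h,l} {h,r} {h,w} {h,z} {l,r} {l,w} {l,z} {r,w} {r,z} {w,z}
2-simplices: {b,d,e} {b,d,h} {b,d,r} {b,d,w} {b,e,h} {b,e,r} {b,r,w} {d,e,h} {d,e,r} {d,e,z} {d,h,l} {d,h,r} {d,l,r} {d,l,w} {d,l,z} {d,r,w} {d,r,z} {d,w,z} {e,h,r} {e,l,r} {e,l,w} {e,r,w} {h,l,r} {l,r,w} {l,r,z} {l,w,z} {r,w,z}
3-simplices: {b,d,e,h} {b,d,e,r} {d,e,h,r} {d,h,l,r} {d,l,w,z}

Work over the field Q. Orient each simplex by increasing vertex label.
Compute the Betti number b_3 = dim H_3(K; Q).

b_3=0

n_0=8 n_1=26 n_2=27 n_3=5  [Q]
∂1: piv[bd,be,bh,br,bw,dl,dz] rk=7  ker:de,dh,dr,dw,eh,el,er,ew,ez,hl,hr,hw,hz,lr,lw,lz,rw,rz,wz
∂2: piv[bde,bdh,bdr,bdw,beh,ber,brw,dez,dhl,dhr,dlr,dlw,dlz,drz,dwz,elr,elw] rk=17  ker:deh,der,drw,ehr,erw,hlr,lrw,lrz,lwz,rwz
∂3: piv[bdeh,bder,dehr,dhlr,dlwz] rk=5
b_3=(5−5)−0=0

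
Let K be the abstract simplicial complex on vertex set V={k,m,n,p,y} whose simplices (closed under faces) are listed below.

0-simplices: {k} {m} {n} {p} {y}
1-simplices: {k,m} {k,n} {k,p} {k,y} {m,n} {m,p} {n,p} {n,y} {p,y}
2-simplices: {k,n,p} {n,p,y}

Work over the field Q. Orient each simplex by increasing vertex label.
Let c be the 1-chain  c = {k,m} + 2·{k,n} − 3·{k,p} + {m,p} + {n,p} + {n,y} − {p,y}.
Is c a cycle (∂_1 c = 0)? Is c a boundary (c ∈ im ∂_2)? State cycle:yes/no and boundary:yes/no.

n_0=5 n_1=9 n_2=2  [Q]
∂1: piv[km,kn,kp,ky] rk=4  ker:mn,mp,np,ny,py
∂2: piv[knp,npy] rk=2
∂1c = 0
c vs im∂2: residual ≠ 0 ⇒ not boundary

cycle:yes boundary:no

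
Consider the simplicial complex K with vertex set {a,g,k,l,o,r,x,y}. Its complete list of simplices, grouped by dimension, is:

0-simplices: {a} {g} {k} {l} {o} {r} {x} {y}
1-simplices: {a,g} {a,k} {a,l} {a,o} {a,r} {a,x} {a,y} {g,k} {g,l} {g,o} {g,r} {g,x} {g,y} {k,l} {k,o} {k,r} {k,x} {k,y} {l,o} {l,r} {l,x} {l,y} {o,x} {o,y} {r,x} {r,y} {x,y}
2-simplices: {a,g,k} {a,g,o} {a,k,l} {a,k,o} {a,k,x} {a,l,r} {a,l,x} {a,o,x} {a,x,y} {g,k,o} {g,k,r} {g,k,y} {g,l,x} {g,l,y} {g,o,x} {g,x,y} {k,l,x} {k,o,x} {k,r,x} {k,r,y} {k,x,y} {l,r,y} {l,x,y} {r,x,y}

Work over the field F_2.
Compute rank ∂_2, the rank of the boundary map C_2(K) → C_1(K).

n_0=8 n_1=27 n_2=24  [Z2]
∂1: piv[ag,ak,al,ao,ar,ax,ay] rk=7  ker:gk,gl,go,gr,gx,gy,kl,ko,kr,kx,ky,lo,lr,lx,ly,ox,oy,rx,ry,xy
∂2: piv[agk,ago,akl,ako,akx,alr,alx,aox,axy,gkr,gky,glx,gly,gox,gxy,krx,kry,lry] rk=18  ker:gko,klx,kox,kxy,lxy,rxy
rk∂_2=18

rank∂_2=18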